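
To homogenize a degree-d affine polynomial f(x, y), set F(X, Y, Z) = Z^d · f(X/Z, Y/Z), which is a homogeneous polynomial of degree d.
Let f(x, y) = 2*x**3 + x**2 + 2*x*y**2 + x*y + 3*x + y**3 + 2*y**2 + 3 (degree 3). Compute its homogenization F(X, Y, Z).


F(X, Y, Z) = 2*X**3 + X**2*Z + 2*X*Y**2 + X*Y*Z + 3*X*Z**2 + Y**3 + 2*Y**2*Z + 3*Z**3

deg(f) = 3.
Substitute x = X/Z, y = Y/Z into f, then multiply by Z^3.
  monomial 2·x^3·y^0 ↦ 2·X^3·Y^0·Z^0.
  monomial 1·x^2·y^0 ↦ 1·X^2·Y^0·Z^1.
  monomial 2·x^1·y^2 ↦ 2·X^1·Y^2·Z^0.
  monomial 1·x^1·y^1 ↦ 1·X^1·Y^1·Z^1.
  monomial 3·x^1·y^0 ↦ 3·X^1·Y^0·Z^2.
  monomial 1·x^0·y^3 ↦ 1·X^0·Y^3·Z^0.
  monomial 2·x^0·y^2 ↦ 2·X^0·Y^2·Z^1.
  monomial 3·x^0·y^0 ↦ 3·X^0·Y^0·Z^3.
Collecting: F(X, Y, Z) = 2*X**3 + X**2*Z + 2*X*Y**2 + X*Y*Z + 3*X*Z**2 + Y**3 + 2*Y**2*Z + 3*Z**3.


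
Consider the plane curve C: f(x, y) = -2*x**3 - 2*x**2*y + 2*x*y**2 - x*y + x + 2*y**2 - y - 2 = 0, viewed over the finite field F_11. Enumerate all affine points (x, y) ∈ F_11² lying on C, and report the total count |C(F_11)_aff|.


Affine F_11-points: {(1, 5), (1, 7), (6, 3), (6, 5), (10, 5)}; count = 5.

For each of the 121 pairs (x, y) ∈ F_11², evaluate f(x, y) mod 11. Record the zeros.
  x = 0: [0↦9, 1↦10, 2↦4, 3↦2, 4↦4, 5↦10, 6↦9, 7↦1, 8↦8, 9↦8, 10↦1]  zeros at y ∈ ∅
  x = 1: [0↦8, 1↦8, 2↦5, 3↦10, 4↦1, 5↦0, 6↦7, 7↦0, 8↦1, 9↦10, 10↦5]  zeros at y ∈ {5, 7}
  x = 2: [0↦6, 1↦1, 2↦8, 3↦5, 4↦3, 5↦2, 6↦2, 7↦3, 8↦5, 9↦8, 10↦1]  zeros at y ∈ ∅
  x = 3: [0↦2, 1↦10, 2↦1, 3↦8, 4↦9, 5↦4, 6↦4, 7↦9, 8↦8, 9↦1, 10↦10]  zeros at y ∈ ∅
  x = 4: [0↦6, 1↦1, 2↦5, 3↦7, 4↦7, 5↦5, 6↦1, 7↦6, 8↦9, 9↦10, 10↦9]  zeros at y ∈ ∅
  x = 5: [0↦6, 1↦6, 2↦8, 3↦1, 4↦7, 5↦4, 6↦3, 7↦4, 8↦7, 9↦1, 10↦8]  zeros at y ∈ ∅
  x = 6: [0↦1, 1↦2, 2↦9, 3↦0, 4↦8, 5↦0, 6↦9, 7↦2, 8↦1, 9↦6, 10↦6]  zeros at y ∈ {3, 5}
  x = 7: [0↦1, 1↦10, 2↦7, 3↦3, 4↦9, 5↦3, 6↦7, 7↦10, 8↦1, 9↦2, 10↦2]  zeros at y ∈ ∅
  x = 8: [0↦5, 1↦7, 2↦1, 3↦9, 4↦9, 5↦1, 6↦7, 7↦5, 8↦6, 9↦10, 10↦6]  zeros at y ∈ ∅
  x = 9: [0↦1, 1↦3, 2↦1, 3↦6, 4↦7, 5↦4, 6↦8, 7↦8, 8↦4, 9↦7, 10↦6]  zeros at y ∈ ∅
  x = 10: [0↦10, 1↦8, 2↦6, 3↦4, 4↦2, 5↦0, 6↦9, 7↦7, 8↦5, 9↦3, 10↦1]  zeros at y ∈ {5}
Collecting zeros: affine points = {(1, 5), (1, 7), (6, 3), (6, 5), (10, 5)}.
Total count |C(F_11)_aff| = 5.


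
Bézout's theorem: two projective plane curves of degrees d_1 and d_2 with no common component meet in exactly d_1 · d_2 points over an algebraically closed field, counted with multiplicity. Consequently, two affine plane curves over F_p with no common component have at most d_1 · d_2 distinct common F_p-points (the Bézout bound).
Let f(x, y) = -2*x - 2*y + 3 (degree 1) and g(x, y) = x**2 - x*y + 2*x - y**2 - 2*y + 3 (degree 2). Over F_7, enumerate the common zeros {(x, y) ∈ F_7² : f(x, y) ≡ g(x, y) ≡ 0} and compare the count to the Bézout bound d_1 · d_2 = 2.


Common zeros: ∅; count = 0; Bézout bound = 2.

deg(f) = 1, deg(g) = 2, so Bézout bound = 2.
Scan x ∈ F_7. For each x, list the y ∈ F_7 with f(x, y) ≡ 0 and those with g(x, y) ≡ 0 (mod 7); the common zeros in that column are the intersection.
  x = 0: f ≡ 0 at y ∈ {5}; g ≡ 0 at y ∈ {1, 4}; common: ∅.
  x = 1: f ≡ 0 at y ∈ {4}; g ≡ 0 at y ∈ ∅; common: ∅.
  x = 2: f ≡ 0 at y ∈ {3}; g ≡ 0 at y ∈ {4, 6}; common: ∅.
  x = 3: f ≡ 0 at y ∈ {2}; g ≡ 0 at y ∈ ∅; common: ∅.
  x = 4: f ≡ 0 at y ∈ {1}; g ≡ 0 at y ∈ {3, 5}; common: ∅.
  x = 5: f ≡ 0 at y ∈ {0}; g ≡ 0 at y ∈ ∅; common: ∅.
  x = 6: f ≡ 0 at y ∈ {6}; g ≡ 0 at y ∈ {1, 5}; common: ∅.
Collecting: common zeros = ∅, so the count is 0.
Comparison with the Bézout bound: 0 ≤ 2 = deg(f)·deg(g), as expected for curves with no common component (the affine F_7-count falls short of the bound because intersections may lie at infinity, over extension fields, or carry multiplicity).


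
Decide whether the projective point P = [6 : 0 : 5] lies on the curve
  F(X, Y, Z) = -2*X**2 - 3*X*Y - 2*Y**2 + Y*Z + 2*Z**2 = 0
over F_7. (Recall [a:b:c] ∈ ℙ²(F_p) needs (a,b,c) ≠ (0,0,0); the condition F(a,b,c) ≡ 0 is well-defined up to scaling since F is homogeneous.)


F(6,0,5) ≡ 6 (mod 7); P is NOT on the curve.

Evaluate F(6, 0, 5) term-by-term (mod 7).
  -2*X**2 ↦ -2·36·1·1 = -72
  -3*X*Y ↦ -3·6·0·1 = 0
  -2*Y**2 ↦ -2·1·0·1 = 0
  Y*Z ↦ 1·1·0·5 = 0
  2*Z**2 ↦ 2·1·1·25 = 50
Sum: F(6, 0, 5) = (-72) + (0) + (0) + (0) + (50) = -22.
Reducing mod 7: -22 ≡ 6 (mod 7).
Since F(a, b, c) ≡ 6 ≠ 0 (mod 7), P does NOT lie on the curve.


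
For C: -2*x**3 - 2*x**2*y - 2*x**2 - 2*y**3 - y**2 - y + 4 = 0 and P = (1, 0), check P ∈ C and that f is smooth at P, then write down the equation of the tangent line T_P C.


Tangent line at P: -10*x - 3*y + 10 = 0.

Step 1: f(1, 0) = 0, so P lies on C.
Step 2: partial derivatives
  f_x(x, y) = -6*x**2 - 4*x*y - 4*x, f_y(x, y) = -2*x**2 - 6*y**2 - 2*y - 1.
  f_x(P) = -10, f_y(P) = -3 (gradient nonzero, so P is smooth).
Step 3: tangent line at P: -10·(x − 1) + -3·(y − 0) = 0.
Expanding: -10*x - 3*y + 10 = 0.


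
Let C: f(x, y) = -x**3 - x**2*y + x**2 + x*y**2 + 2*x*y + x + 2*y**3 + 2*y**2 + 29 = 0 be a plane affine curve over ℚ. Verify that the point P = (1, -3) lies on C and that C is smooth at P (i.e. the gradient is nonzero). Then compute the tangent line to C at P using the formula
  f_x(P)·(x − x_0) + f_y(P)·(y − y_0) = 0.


Tangent line at P: 9*x + 37*y + 102 = 0.

Step 1: f(1, -3) = 0, so P lies on C.
Step 2: partial derivatives
  f_x(x, y) = -3*x**2 - 2*x*y + 2*x + y**2 + 2*y + 1, f_y(x, y) = -x**2 + 2*x*y + 2*x + 6*y**2 + 4*y.
  f_x(P) = 9, f_y(P) = 37 (gradient nonzero, so P is smooth).
Step 3: tangent line at P: 9·(x − 1) + 37·(y − -3) = 0.
Expanding: 9*x + 37*y + 102 = 0.


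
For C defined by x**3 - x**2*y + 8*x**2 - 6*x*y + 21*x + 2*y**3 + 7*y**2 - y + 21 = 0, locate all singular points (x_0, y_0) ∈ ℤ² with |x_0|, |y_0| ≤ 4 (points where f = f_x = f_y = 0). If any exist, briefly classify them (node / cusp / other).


Singular points: {(-3, -1)}; classification: cusp.

Compute partial derivatives:
  f_x = 3*x**2 - 2*x*y + 16*x - 6*y + 21.
  f_y = -x**2 - 6*x + 6*y**2 + 14*y - 1.
Scan x_0 ∈ {−4, ..., 4}. For each x_0, f_y(x_0, y) is a polynomial in y; find its integer roots y ∈ {−4, ..., 4}, then test f_x and f at those candidates.
  x = -4: f_y(-4, y) = 6*y**2 + 14*y + 7; no integer root y with |y| ≤ 4.
  x = -3: f_y(-3, y) = 6*y**2 + 14*y + 8; vanishes at y ∈ {-1}. (-3, -1): f_x = 0, f = 0 — SINGULAR.
  x = -2: f_y(-2, y) = 6*y**2 + 14*y + 7; no integer root y with |y| ≤ 4.
  x = -1: f_y(-1, y) = 6*y**2 + 14*y + 4; vanishes at y ∈ {-2}. (-1, -2): f_x = 16 ≠ 0.
  x = 0: f_y(0, y) = 6*y**2 + 14*y - 1; no integer root y with |y| ≤ 4.
  x = 1: f_y(1, y) = 6*y**2 + 14*y - 8; no integer root y with |y| ≤ 4.
  x = 2: f_y(2, y) = 6*y**2 + 14*y - 17; no integer root y with |y| ≤ 4.
  x = 3: f_y(3, y) = 6*y**2 + 14*y - 28; no integer root y with |y| ≤ 4.
  x = 4: f_y(4, y) = 6*y**2 + 14*y - 41; no integer root y with |y| ≤ 4.
Only singular point on the grid: (-3, -1).
Classify: substitute x = -3 + u, y = -1 + v and expand: f = u**3 - u**2*v + 2*v**3 + v**2.
No constant or linear terms (consistent with a singular point). Quadratic part: v**2. Cubic part: u**3 - u**2*v + 2*v**3.
The quadratic part v**2 is a perfect square, so there is a single (double) tangent line v = 0, i.e. y = -1. Restricting the cubic part to that line (v = 0) leaves u**3 ≠ 0, so f is not divisible by v and the branch is v² ≈ -u**3 to lowest order — this is a cusp.
Classification: cusp.


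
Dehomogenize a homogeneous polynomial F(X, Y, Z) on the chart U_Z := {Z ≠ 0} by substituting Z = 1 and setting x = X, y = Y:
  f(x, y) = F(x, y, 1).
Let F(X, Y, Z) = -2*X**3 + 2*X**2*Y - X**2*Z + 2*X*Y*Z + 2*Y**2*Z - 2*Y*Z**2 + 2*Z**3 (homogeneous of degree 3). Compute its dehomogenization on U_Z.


f(x, y) = -2*x**3 + 2*x**2*y - x**2 + 2*x*y + 2*y**2 - 2*y + 2

On U_Z we set Z = 1. Each monomial c·X^i·Y^j·Z^k in F becomes c·x^i·y^j·1^k = c·x^i·y^j.
Substituting Z = 1: F(X, Y, 1) = -2*x**3 + 2*x**2*y - x**2 + 2*x*y + 2*y**2 - 2*y + 2.
Note: deg(f) ≤ deg(F) = 3; strict inequality happens when F is divisible by Z (lost terms).


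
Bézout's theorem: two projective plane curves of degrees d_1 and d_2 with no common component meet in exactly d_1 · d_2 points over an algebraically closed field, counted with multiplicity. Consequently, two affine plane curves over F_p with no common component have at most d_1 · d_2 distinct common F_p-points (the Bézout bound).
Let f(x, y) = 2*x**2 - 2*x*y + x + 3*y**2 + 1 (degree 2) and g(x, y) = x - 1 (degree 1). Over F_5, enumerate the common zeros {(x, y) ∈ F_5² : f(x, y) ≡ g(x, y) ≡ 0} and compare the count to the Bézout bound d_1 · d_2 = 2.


Common zeros: {(1, 1), (1, 3)}; count = 2; Bézout bound = 2.

deg(f) = 2, deg(g) = 1, so Bézout bound = 2.
Scan x ∈ F_5. For each x, list the y ∈ F_5 with f(x, y) ≡ 0 and those with g(x, y) ≡ 0 (mod 5); the common zeros in that column are the intersection.
  x = 0: f ≡ 0 at y ∈ ∅; g ≡ 0 at y ∈ ∅; common: ∅.
  x = 1: f ≡ 0 at y ∈ {1, 3}; g ≡ 0 at y ∈ {0, 1, 2, 3, 4}; common: {1, 3}.
  x = 2: f ≡ 0 at y ∈ {1, 2}; g ≡ 0 at y ∈ ∅; common: ∅.
  x = 3: f ≡ 0 at y ∈ ∅; g ≡ 0 at y ∈ ∅; common: ∅.
  x = 4: f ≡ 0 at y ∈ {3}; g ≡ 0 at y ∈ ∅; common: ∅.
Collecting: common zeros = {(1, 1), (1, 3)}, so the count is 2.
Comparison with the Bézout bound: 2 ≤ 2 = deg(f)·deg(g), as expected for curves with no common component (the bound is attained).


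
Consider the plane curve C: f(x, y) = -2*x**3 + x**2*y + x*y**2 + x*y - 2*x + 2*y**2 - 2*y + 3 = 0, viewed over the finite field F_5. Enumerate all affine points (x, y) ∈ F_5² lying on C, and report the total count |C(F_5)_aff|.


Affine F_5-points: {(0, 3), (4, 3), (4, 4)}; count = 3.

For each of the 25 pairs (x, y) ∈ F_5², evaluate f(x, y) mod 5. Record the zeros.
  x = 0: [0↦3, 1↦3, 2↦2, 3↦0, 4↦2]  zeros at y ∈ {3}
  x = 1: [0↦4, 1↦2, 2↦1, 3↦1, 4↦2]  zeros at y ∈ ∅
  x = 2: [0↦3, 1↦1, 2↦2, 3↦1, 4↦3]  zeros at y ∈ ∅
  x = 3: [0↦3, 1↦3, 2↦3, 3↦3, 4↦3]  zeros at y ∈ ∅
  x = 4: [0↦2, 1↦1, 2↦2, 3↦0, 4↦0]  zeros at y ∈ {3, 4}
Collecting zeros: affine points = {(0, 3), (4, 3), (4, 4)}.
Total count |C(F_5)_aff| = 3.


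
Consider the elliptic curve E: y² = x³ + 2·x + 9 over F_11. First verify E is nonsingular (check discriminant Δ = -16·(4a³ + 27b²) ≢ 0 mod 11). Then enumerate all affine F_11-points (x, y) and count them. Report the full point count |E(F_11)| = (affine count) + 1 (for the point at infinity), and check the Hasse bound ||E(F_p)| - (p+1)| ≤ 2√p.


Affine points = {(0, 3), (0, 8), (1, 1), (1, 10), (3, 3), (3, 8), (4, 2), (4, 9), (5, 1), (5, 10), (7, 5), (7, 6), (8, 3), (8, 8)}; affine count = 14; |E(F_11)| = 15.

Discriminant check: Δ ∝ 4a³ + 27b² = 4·2³ + 27·9² = 4·8 + 27·81 ≡ 8 (mod 11). Nonzero ⇒ E is nonsingular.
For each x ∈ F_11, compute rhs = x³ + 2·x + 9 mod 11, then count y ∈ F_11 with y² ≡ rhs.
  x = 0: rhs = 9, matching y values: 3, 8 (2 points).
  x = 1: rhs = 1, matching y values: 1, 10 (2 points).
  x = 2: rhs = 10, matching y values: none (0 points).
  x = 3: rhs = 9, matching y values: 3, 8 (2 points).
  x = 4: rhs = 4, matching y values: 2, 9 (2 points).
  x = 5: rhs = 1, matching y values: 1, 10 (2 points).
  x = 6: rhs = 6, matching y values: none (0 points).
  x = 7: rhs = 3, matching y values: 5, 6 (2 points).
  x = 8: rhs = 9, matching y values: 3, 8 (2 points).
  x = 9: rhs = 8, matching y values: none (0 points).
  x = 10: rhs = 6, matching y values: none (0 points).
Total affine count: 14.
Full point count |E(F_11)| = 14 + 1 = 15.
Hasse bound: |15 − (11+1)| = |3| = 3 ≤ 2√11 ≈ 6.6332 ✓.


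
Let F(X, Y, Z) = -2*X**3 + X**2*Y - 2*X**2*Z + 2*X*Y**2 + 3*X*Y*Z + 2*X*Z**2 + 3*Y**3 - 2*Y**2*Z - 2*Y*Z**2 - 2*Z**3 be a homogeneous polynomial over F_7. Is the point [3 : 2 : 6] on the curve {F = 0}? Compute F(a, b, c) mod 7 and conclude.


F(3,2,6) ≡ 3 (mod 7); P is NOT on the curve.

Evaluate F(3, 2, 6) term-by-term (mod 7).
  -2*X**3 ↦ -2·27·1·1 = -54
  X**2*Y ↦ 1·9·2·1 = 18
  -2*X**2*Z ↦ -2·9·1·6 = -108
  2*X*Y**2 ↦ 2·3·4·1 = 24
  3*X*Y*Z ↦ 3·3·2·6 = 108
  2*X*Z**2 ↦ 2·3·1·36 = 216
  3*Y**3 ↦ 3·1·8·1 = 24
  -2*Y**2*Z ↦ -2·1·4·6 = -48
  -2*Y*Z**2 ↦ -2·1·2·36 = -144
  -2*Z**3 ↦ -2·1·1·216 = -432
Sum: F(3, 2, 6) = (-54) + (18) + (-108) + (24) + (108) + (216) + (24) + (-48) + (-144) + (-432) = -396.
Reducing mod 7: -396 ≡ 3 (mod 7).
Since F(a, b, c) ≡ 3 ≠ 0 (mod 7), P does NOT lie on the curve.


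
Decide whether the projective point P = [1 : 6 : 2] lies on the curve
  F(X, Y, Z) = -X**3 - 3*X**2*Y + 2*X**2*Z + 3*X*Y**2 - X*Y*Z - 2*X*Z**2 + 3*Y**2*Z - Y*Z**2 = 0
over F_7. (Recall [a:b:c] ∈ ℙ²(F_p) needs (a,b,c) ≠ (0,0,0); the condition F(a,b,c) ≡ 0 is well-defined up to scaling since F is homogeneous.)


F(1,6,2) ≡ 6 (mod 7); P is NOT on the curve.

Evaluate F(1, 6, 2) term-by-term (mod 7).
  -X**3 ↦ -1·1·1·1 = -1
  -3*X**2*Y ↦ -3·1·6·1 = -18
  2*X**2*Z ↦ 2·1·1·2 = 4
  3*X*Y**2 ↦ 3·1·36·1 = 108
  -X*Y*Z ↦ -1·1·6·2 = -12
  -2*X*Z**2 ↦ -2·1·1·4 = -8
  3*Y**2*Z ↦ 3·1·36·2 = 216
  -Y*Z**2 ↦ -1·1·6·4 = -24
Sum: F(1, 6, 2) = (-1) + (-18) + (4) + (108) + (-12) + (-8) + (216) + (-24) = 265.
Reducing mod 7: 265 ≡ 6 (mod 7).
Since F(a, b, c) ≡ 6 ≠ 0 (mod 7), P does NOT lie on the curve.


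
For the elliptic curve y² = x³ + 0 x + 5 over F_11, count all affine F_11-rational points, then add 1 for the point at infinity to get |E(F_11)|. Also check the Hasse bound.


Affine points = {(0, 4), (0, 7), (4, 5), (4, 6), (5, 3), (5, 8), (6, 1), (6, 10), (8, 0), (10, 2), (10, 9)}; affine count = 11; |E(F_11)| = 12.

Discriminant check: Δ ∝ 4a³ + 27b² = 4·0³ + 27·5² = 4·0 + 27·25 ≡ 4 (mod 11). Nonzero ⇒ E is nonsingular.
For each x ∈ F_11, compute rhs = x³ + 0·x + 5 mod 11, then count y ∈ F_11 with y² ≡ rhs.
  x = 0: rhs = 5, matching y values: 4, 7 (2 points).
  x = 1: rhs = 6, matching y values: none (0 points).
  x = 2: rhs = 2, matching y values: none (0 points).
  x = 3: rhs = 10, matching y values: none (0 points).
  x = 4: rhs = 3, matching y values: 5, 6 (2 points).
  x = 5: rhs = 9, matching y values: 3, 8 (2 points).
  x = 6: rhs = 1, matching y values: 1, 10 (2 points).
  x = 7: rhs = 7, matching y values: none (0 points).
  x = 8: rhs = 0, matching y values: 0 (1 points).
  x = 9: rhs = 8, matching y values: none (0 points).
  x = 10: rhs = 4, matching y values: 2, 9 (2 points).
Total affine count: 11.
Full point count |E(F_11)| = 11 + 1 = 12.
Hasse bound: |12 − (11+1)| = |0| = 0 ≤ 2√11 ≈ 6.6332 ✓.


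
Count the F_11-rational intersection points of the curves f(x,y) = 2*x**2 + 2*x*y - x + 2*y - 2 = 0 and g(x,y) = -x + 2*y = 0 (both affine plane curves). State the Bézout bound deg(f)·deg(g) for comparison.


Common zeros: ∅; count = 0; Bézout bound = 2.

deg(f) = 2, deg(g) = 1, so Bézout bound = 2.
Scan x ∈ F_11. For each x, list the y ∈ F_11 with f(x, y) ≡ 0 and those with g(x, y) ≡ 0 (mod 11); the common zeros in that column are the intersection.
  x = 0: f ≡ 0 at y ∈ {1}; g ≡ 0 at y ∈ {0}; common: ∅.
  x = 1: f ≡ 0 at y ∈ {3}; g ≡ 0 at y ∈ {6}; common: ∅.
  x = 2: f ≡ 0 at y ∈ {3}; g ≡ 0 at y ∈ {1}; common: ∅.
  x = 3: f ≡ 0 at y ∈ {8}; g ≡ 0 at y ∈ {7}; common: ∅.
  x = 4: f ≡ 0 at y ∈ {4}; g ≡ 0 at y ∈ {2}; common: ∅.
  x = 5: f ≡ 0 at y ∈ {1}; g ≡ 0 at y ∈ {8}; common: ∅.
  x = 6: f ≡ 0 at y ∈ {8}; g ≡ 0 at y ∈ {3}; common: ∅.
  x = 7: f ≡ 0 at y ∈ {2}; g ≡ 0 at y ∈ {9}; common: ∅.
  x = 8: f ≡ 0 at y ∈ {2}; g ≡ 0 at y ∈ {4}; common: ∅.
  x = 9: f ≡ 0 at y ∈ {4}; g ≡ 0 at y ∈ {10}; common: ∅.
  x = 10: f ≡ 0 at y ∈ ∅; g ≡ 0 at y ∈ {5}; common: ∅.
Collecting: common zeros = ∅, so the count is 0.
Comparison with the Bézout bound: 0 ≤ 2 = deg(f)·deg(g), as expected for curves with no common component (the affine F_11-count falls short of the bound because intersections may lie at infinity, over extension fields, or carry multiplicity).


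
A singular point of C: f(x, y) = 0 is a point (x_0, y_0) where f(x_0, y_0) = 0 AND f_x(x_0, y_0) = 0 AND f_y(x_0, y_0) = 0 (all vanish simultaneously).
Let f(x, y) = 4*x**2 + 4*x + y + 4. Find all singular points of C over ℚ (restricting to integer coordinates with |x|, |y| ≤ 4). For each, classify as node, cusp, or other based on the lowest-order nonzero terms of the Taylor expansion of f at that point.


No singular points in the scanned grid; C is smooth there.

Compute partial derivatives:
  f_x = 8*x + 4.
  f_y = 1.
f_y = 1 is a nonzero constant, so f_y never vanishes: no point (x, y) can satisfy f = f_x = f_y = 0. In particular no (x, y) ∈ {−4, ..., 4}² is singular; the curve is smooth.


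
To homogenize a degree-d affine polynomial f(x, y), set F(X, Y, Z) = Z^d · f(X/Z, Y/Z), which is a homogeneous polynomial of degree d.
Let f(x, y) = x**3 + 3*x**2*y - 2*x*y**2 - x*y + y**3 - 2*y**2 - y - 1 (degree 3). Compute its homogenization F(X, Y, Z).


F(X, Y, Z) = X**3 + 3*X**2*Y - 2*X*Y**2 - X*Y*Z + Y**3 - 2*Y**2*Z - Y*Z**2 - Z**3

deg(f) = 3.
Substitute x = X/Z, y = Y/Z into f, then multiply by Z^3.
  monomial 1·x^3·y^0 ↦ 1·X^3·Y^0·Z^0.
  monomial 3·x^2·y^1 ↦ 3·X^2·Y^1·Z^0.
  monomial -2·x^1·y^2 ↦ -2·X^1·Y^2·Z^0.
  monomial -1·x^1·y^1 ↦ -1·X^1·Y^1·Z^1.
  monomial 1·x^0·y^3 ↦ 1·X^0·Y^3·Z^0.
  monomial -2·x^0·y^2 ↦ -2·X^0·Y^2·Z^1.
  monomial -1·x^0·y^1 ↦ -1·X^0·Y^1·Z^2.
  monomial -1·x^0·y^0 ↦ -1·X^0·Y^0·Z^3.
Collecting: F(X, Y, Z) = X**3 + 3*X**2*Y - 2*X*Y**2 - X*Y*Z + Y**3 - 2*Y**2*Z - Y*Z**2 - Z**3.


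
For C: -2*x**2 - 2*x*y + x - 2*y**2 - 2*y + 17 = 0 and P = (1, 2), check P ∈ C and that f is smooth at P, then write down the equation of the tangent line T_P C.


Tangent line at P: -7*x - 12*y + 31 = 0.

Step 1: f(1, 2) = 0, so P lies on C.
Step 2: partial derivatives
  f_x(x, y) = -4*x - 2*y + 1, f_y(x, y) = -2*x - 4*y - 2.
  f_x(P) = -7, f_y(P) = -12 (gradient nonzero, so P is smooth).
Step 3: tangent line at P: -7·(x − 1) + -12·(y − 2) = 0.
Expanding: -7*x - 12*y + 31 = 0.


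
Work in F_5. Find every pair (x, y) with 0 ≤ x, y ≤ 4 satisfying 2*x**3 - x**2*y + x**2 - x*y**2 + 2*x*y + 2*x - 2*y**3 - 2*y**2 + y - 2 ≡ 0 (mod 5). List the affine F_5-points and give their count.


Affine F_5-points: {(0, 1), (1, 1), (1, 4), (2, 3), (4, 0), (4, 1)}; count = 6.

For each of the 25 pairs (x, y) ∈ F_5², evaluate f(x, y) mod 5. Record the zeros.
  x = 0: [0↦3, 1↦0, 2↦1, 3↦4, 4↦2]  zeros at y ∈ {1}
  x = 1: [0↦3, 1↦0, 2↦4, 3↦3, 4↦0]  zeros at y ∈ {1, 4}
  x = 2: [0↦2, 1↦2, 2↦2, 3↦0, 4↦4]  zeros at y ∈ {3}
  x = 3: [0↦2, 1↦3, 2↦2, 3↦2, 4↦1]  zeros at y ∈ ∅
  x = 4: [0↦0, 1↦0, 2↦1, 3↦1, 4↦3]  zeros at y ∈ {0, 1}
Collecting zeros: affine points = {(0, 1), (1, 1), (1, 4), (2, 3), (4, 0), (4, 1)}.
Total count |C(F_5)_aff| = 6.


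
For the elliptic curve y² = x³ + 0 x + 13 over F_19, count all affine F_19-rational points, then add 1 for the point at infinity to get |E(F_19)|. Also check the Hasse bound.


Affine points = {(4, 1), (4, 18), (5, 9), (5, 10), (6, 1), (6, 18), (9, 1), (9, 18), (10, 5), (10, 14), (13, 5), (13, 14), (15, 5), (15, 14), (16, 9), (16, 10), (17, 9), (17, 10)}; affine count = 18; |E(F_19)| = 19.

Discriminant check: Δ ∝ 4a³ + 27b² = 4·0³ + 27·13² = 4·0 + 27·169 ≡ 3 (mod 19). Nonzero ⇒ E is nonsingular.
For each x ∈ F_19, compute rhs = x³ + 0·x + 13 mod 19, then count y ∈ F_19 with y² ≡ rhs.
  x = 0: rhs = 13, matching y values: none (0 points).
  x = 1: rhs = 14, matching y values: none (0 points).
  x = 2: rhs = 2, matching y values: none (0 points).
  x = 3: rhs = 2, matching y values: none (0 points).
  x = 4: rhs = 1, matching y values: 1, 18 (2 points).
  x = 5: rhs = 5, matching y values: 9, 10 (2 points).
  x = 6: rhs = 1, matching y values: 1, 18 (2 points).
  x = 7: rhs = 14, matching y values: none (0 points).
  x = 8: rhs = 12, matching y values: none (0 points).
  x = 9: rhs = 1, matching y values: 1, 18 (2 points).
  x = 10: rhs = 6, matching y values: 5, 14 (2 points).
  x = 11: rhs = 14, matching y values: none (0 points).
  x = 12: rhs = 12, matching y values: none (0 points).
  x = 13: rhs = 6, matching y values: 5, 14 (2 points).
  x = 14: rhs = 2, matching y values: none (0 points).
  x = 15: rhs = 6, matching y values: 5, 14 (2 points).
  x = 16: rhs = 5, matching y values: 9, 10 (2 points).
  x = 17: rhs = 5, matching y values: 9, 10 (2 points).
  x = 18: rhs = 12, matching y values: none (0 points).
Total affine count: 18.
Full point count |E(F_19)| = 18 + 1 = 19.
Hasse bound: |19 − (19+1)| = |-1| = 1 ≤ 2√19 ≈ 8.7178 ✓.


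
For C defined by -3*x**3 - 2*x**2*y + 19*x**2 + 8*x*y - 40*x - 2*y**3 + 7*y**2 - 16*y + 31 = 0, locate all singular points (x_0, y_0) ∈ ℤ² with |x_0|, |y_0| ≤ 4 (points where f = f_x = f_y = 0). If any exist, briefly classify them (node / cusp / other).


Singular points: {(2, 1)}; classification: node.

Compute partial derivatives:
  f_x = -9*x**2 - 4*x*y + 38*x + 8*y - 40.
  f_y = -2*x**2 + 8*x - 6*y**2 + 14*y - 16.
Scan x_0 ∈ {−4, ..., 4}. For each x_0, f_y(x_0, y) is a polynomial in y; find its integer roots y ∈ {−4, ..., 4}, then test f_x and f at those candidates.
  x = -4: f_y(-4, y) = -6*y**2 + 14*y - 80; no integer root y with |y| ≤ 4.
  x = -3: f_y(-3, y) = -6*y**2 + 14*y - 58; no integer root y with |y| ≤ 4.
  x = -2: f_y(-2, y) = -6*y**2 + 14*y - 40; no integer root y with |y| ≤ 4.
  x = -1: f_y(-1, y) = -6*y**2 + 14*y - 26; no integer root y with |y| ≤ 4.
  x = 0: f_y(0, y) = -6*y**2 + 14*y - 16; no integer root y with |y| ≤ 4.
  x = 1: f_y(1, y) = -6*y**2 + 14*y - 10; no integer root y with |y| ≤ 4.
  x = 2: f_y(2, y) = -6*y**2 + 14*y - 8; vanishes at y ∈ {1}. (2, 1): f_x = 0, f = 0 — SINGULAR.
  x = 3: f_y(3, y) = -6*y**2 + 14*y - 10; no integer root y with |y| ≤ 4.
  x = 4: f_y(4, y) = -6*y**2 + 14*y - 16; no integer root y with |y| ≤ 4.
Only singular point on the grid: (2, 1).
Classify: substitute x = 2 + u, y = 1 + v and expand: f = -3*u**3 - 2*u**2*v - u**2 - 2*v**3 + v**2.
No constant or linear terms (consistent with a singular point). Quadratic part: -u**2 + v**2. Cubic part: -3*u**3 - 2*u**2*v - 2*v**3.
The quadratic part v**2 - u**2 = (v − u)(v + u) splits into two distinct linear factors, so there are two distinct tangent lines y − 1 = ±(x − 2) — this is a node (ordinary double point).
Classification: node.


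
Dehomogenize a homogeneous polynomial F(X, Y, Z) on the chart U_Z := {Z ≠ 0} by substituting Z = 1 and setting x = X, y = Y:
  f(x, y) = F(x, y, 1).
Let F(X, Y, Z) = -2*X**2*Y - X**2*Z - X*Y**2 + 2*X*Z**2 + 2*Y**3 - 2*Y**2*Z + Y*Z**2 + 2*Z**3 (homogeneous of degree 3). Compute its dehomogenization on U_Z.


f(x, y) = -2*x**2*y - x**2 - x*y**2 + 2*x + 2*y**3 - 2*y**2 + y + 2

On U_Z we set Z = 1. Each monomial c·X^i·Y^j·Z^k in F becomes c·x^i·y^j·1^k = c·x^i·y^j.
Substituting Z = 1: F(X, Y, 1) = -2*x**2*y - x**2 - x*y**2 + 2*x + 2*y**3 - 2*y**2 + y + 2.
Note: deg(f) ≤ deg(F) = 3; strict inequality happens when F is divisible by Z (lost terms).


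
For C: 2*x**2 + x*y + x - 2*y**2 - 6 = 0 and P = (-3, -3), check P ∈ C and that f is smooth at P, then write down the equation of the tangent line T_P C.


Tangent line at P: -14*x + 9*y - 15 = 0.

Step 1: f(-3, -3) = 0, so P lies on C.
Step 2: partial derivatives
  f_x(x, y) = 4*x + y + 1, f_y(x, y) = x - 4*y.
  f_x(P) = -14, f_y(P) = 9 (gradient nonzero, so P is smooth).
Step 3: tangent line at P: -14·(x − -3) + 9·(y − -3) = 0.
Expanding: -14*x + 9*y - 15 = 0.


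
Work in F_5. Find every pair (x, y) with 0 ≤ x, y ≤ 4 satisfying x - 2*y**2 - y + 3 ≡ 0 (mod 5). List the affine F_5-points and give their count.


Affine F_5-points: {(0, 1), (2, 0), (2, 2), (3, 3), (3, 4)}; count = 5.

For each of the 25 pairs (x, y) ∈ F_5², evaluate f(x, y) mod 5. Record the zeros.
  x = 0: [0↦3, 1↦0, 2↦3, 3↦2, 4↦2]  zeros at y ∈ {1}
  x = 1: [0↦4, 1↦1, 2↦4, 3↦3, 4↦3]  zeros at y ∈ ∅
  x = 2: [0↦0, 1↦2, 2↦0, 3↦4, 4↦4]  zeros at y ∈ {0, 2}
  x = 3: [0↦1, 1↦3, 2↦1, 3↦0, 4↦0]  zeros at y ∈ {3, 4}
  x = 4: [0↦2, 1↦4, 2↦2, 3↦1, 4↦1]  zeros at y ∈ ∅
Collecting zeros: affine points = {(0, 1), (2, 0), (2, 2), (3, 3), (3, 4)}.
Total count |C(F_5)_aff| = 5.


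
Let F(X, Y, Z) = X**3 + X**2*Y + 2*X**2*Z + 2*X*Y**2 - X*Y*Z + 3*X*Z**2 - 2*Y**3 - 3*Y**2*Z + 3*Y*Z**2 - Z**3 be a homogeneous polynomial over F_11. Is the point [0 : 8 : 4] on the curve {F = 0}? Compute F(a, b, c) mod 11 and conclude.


F(0,8,4) ≡ 2 (mod 11); P is NOT on the curve.

Evaluate F(0, 8, 4) term-by-term (mod 11).
  X**3 ↦ 1·0·1·1 = 0
  X**2*Y ↦ 1·0·8·1 = 0
  2*X**2*Z ↦ 2·0·1·4 = 0
  2*X*Y**2 ↦ 2·0·64·1 = 0
  -X*Y*Z ↦ -1·0·8·4 = 0
  3*X*Z**2 ↦ 3·0·1·16 = 0
  -2*Y**3 ↦ -2·1·512·1 = -1024
  -3*Y**2*Z ↦ -3·1·64·4 = -768
  3*Y*Z**2 ↦ 3·1·8·16 = 384
  -Z**3 ↦ -1·1·1·64 = -64
Sum: F(0, 8, 4) = (0) + (0) + (0) + (0) + (0) + (0) + (-1024) + (-768) + (384) + (-64) = -1472.
Reducing mod 11: -1472 ≡ 2 (mod 11).
Since F(a, b, c) ≡ 2 ≠ 0 (mod 11), P does NOT lie on the curve.


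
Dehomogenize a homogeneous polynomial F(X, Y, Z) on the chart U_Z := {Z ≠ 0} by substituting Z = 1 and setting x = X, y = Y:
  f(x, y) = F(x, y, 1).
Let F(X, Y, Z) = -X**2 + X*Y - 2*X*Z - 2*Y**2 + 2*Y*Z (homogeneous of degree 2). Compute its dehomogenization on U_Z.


f(x, y) = -x**2 + x*y - 2*x - 2*y**2 + 2*y

On U_Z we set Z = 1. Each monomial c·X^i·Y^j·Z^k in F becomes c·x^i·y^j·1^k = c·x^i·y^j.
Substituting Z = 1: F(X, Y, 1) = -x**2 + x*y - 2*x - 2*y**2 + 2*y.
Note: deg(f) ≤ deg(F) = 2; strict inequality happens when F is divisible by Z (lost terms).


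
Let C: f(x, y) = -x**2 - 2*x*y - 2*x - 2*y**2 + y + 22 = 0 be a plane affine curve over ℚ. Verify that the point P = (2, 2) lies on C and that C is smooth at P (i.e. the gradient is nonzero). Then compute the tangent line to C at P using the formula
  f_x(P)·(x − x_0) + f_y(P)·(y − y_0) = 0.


Tangent line at P: -10*x - 11*y + 42 = 0.

Step 1: f(2, 2) = 0, so P lies on C.
Step 2: partial derivatives
  f_x(x, y) = -2*x - 2*y - 2, f_y(x, y) = -2*x - 4*y + 1.
  f_x(P) = -10, f_y(P) = -11 (gradient nonzero, so P is smooth).
Step 3: tangent line at P: -10·(x − 2) + -11·(y − 2) = 0.
Expanding: -10*x - 11*y + 42 = 0.


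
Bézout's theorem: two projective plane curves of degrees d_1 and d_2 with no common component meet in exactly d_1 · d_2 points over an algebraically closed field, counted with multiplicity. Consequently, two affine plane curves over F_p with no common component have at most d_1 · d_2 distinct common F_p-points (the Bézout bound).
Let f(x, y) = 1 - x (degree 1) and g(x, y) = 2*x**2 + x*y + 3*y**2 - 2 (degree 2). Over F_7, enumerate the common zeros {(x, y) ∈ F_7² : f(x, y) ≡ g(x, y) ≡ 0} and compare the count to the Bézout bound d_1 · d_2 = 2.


Common zeros: {(1, 0), (1, 2)}; count = 2; Bézout bound = 2.

deg(f) = 1, deg(g) = 2, so Bézout bound = 2.
Scan x ∈ F_7. For each x, list the y ∈ F_7 with f(x, y) ≡ 0 and those with g(x, y) ≡ 0 (mod 7); the common zeros in that column are the intersection.
  x = 0: f ≡ 0 at y ∈ ∅; g ≡ 0 at y ∈ ∅; common: ∅.
  x = 1: f ≡ 0 at y ∈ {0, 1, 2, 3, 4, 5, 6}; g ≡ 0 at y ∈ {0, 2}; common: {0, 2}.
  x = 2: f ≡ 0 at y ∈ ∅; g ≡ 0 at y ∈ {5, 6}; common: ∅.
  x = 3: f ≡ 0 at y ∈ ∅; g ≡ 0 at y ∈ ∅; common: ∅.
  x = 4: f ≡ 0 at y ∈ ∅; g ≡ 0 at y ∈ ∅; common: ∅.
  x = 5: f ≡ 0 at y ∈ ∅; g ≡ 0 at y ∈ {1, 2}; common: ∅.
  x = 6: f ≡ 0 at y ∈ ∅; g ≡ 0 at y ∈ {0, 5}; common: ∅.
Collecting: common zeros = {(1, 0), (1, 2)}, so the count is 2.
Comparison with the Bézout bound: 2 ≤ 2 = deg(f)·deg(g), as expected for curves with no common component (the bound is attained).


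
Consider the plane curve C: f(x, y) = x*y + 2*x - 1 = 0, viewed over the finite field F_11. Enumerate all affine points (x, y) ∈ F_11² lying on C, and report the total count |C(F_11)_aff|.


Affine F_11-points: {(1, 10), (2, 4), (3, 2), (4, 1), (5, 7), (6, 0), (7, 6), (8, 5), (9, 3), (10, 8)}; count = 10.

For each of the 121 pairs (x, y) ∈ F_11², evaluate f(x, y) mod 11. Record the zeros.
  x = 0: [0↦10, 1↦10, 2↦10, 3↦10, 4↦10, 5↦10, 6↦10, 7↦10, 8↦10, 9↦10, 10↦10]  zeros at y ∈ ∅
  x = 1: [0↦1, 1↦2, 2↦3, 3↦4, 4↦5, 5↦6, 6↦7, 7↦8, 8↦9, 9↦10, 10↦0]  zeros at y ∈ {10}
  x = 2: [0↦3, 1↦5, 2↦7, 3↦9, 4↦0, 5↦2, 6↦4, 7↦6, 8↦8, 9↦10, 10↦1]  zeros at y ∈ {4}
  x = 3: [0↦5, 1↦8, 2↦0, 3↦3, 4↦6, 5↦9, 6↦1, 7↦4, 8↦7, 9↦10, 10↦2]  zeros at y ∈ {2}
  x = 4: [0↦7, 1↦0, 2↦4, 3↦8, 4↦1, 5↦5, 6↦9, 7↦2, 8↦6, 9↦10, 10↦3]  zeros at y ∈ {1}
  x = 5: [0↦9, 1↦3, 2↦8, 3↦2, 4↦7, 5↦1, 6↦6, 7↦0, 8↦5, 9↦10, 10↦4]  zeros at y ∈ {7}
  x = 6: [0↦0, 1↦6, 2↦1, 3↦7, 4↦2, 5↦8, 6↦3, 7↦9, 8↦4, 9↦10, 10↦5]  zeros at y ∈ {0}
  x = 7: [0↦2, 1↦9, 2↦5, 3↦1, 4↦8, 5↦4, 6↦0, 7↦7, 8↦3, 9↦10, 10↦6]  zeros at y ∈ {6}
  x = 8: [0↦4, 1↦1, 2↦9, 3↦6, 4↦3, 5↦0, 6↦8, 7↦5, 8↦2, 9↦10, 10↦7]  zeros at y ∈ {5}
  x = 9: [0↦6, 1↦4, 2↦2, 3↦0, 4↦9, 5↦7, 6↦5, 7↦3, 8↦1, 9↦10, 10↦8]  zeros at y ∈ {3}
  x = 10: [0↦8, 1↦7, 2↦6, 3↦5, 4↦4, 5↦3, 6↦2, 7↦1, 8↦0, 9↦10, 10↦9]  zeros at y ∈ {8}
Collecting zeros: affine points = {(1, 10), (2, 4), (3, 2), (4, 1), (5, 7), (6, 0), (7, 6), (8, 5), (9, 3), (10, 8)}.
Total count |C(F_11)_aff| = 10.


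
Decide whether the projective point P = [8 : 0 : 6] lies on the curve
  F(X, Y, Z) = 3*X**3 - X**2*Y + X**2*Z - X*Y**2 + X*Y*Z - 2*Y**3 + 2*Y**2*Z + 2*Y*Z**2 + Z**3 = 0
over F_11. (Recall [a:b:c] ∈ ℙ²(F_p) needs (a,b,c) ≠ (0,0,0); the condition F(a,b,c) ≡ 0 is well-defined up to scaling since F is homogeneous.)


F(8,0,6) ≡ 2 (mod 11); P is NOT on the curve.

Evaluate F(8, 0, 6) term-by-term (mod 11).
  3*X**3 ↦ 3·512·1·1 = 1536
  -X**2*Y ↦ -1·64·0·1 = 0
  X**2*Z ↦ 1·64·1·6 = 384
  -X*Y**2 ↦ -1·8·0·1 = 0
  X*Y*Z ↦ 1·8·0·6 = 0
  -2*Y**3 ↦ -2·1·0·1 = 0
  2*Y**2*Z ↦ 2·1·0·6 = 0
  2*Y*Z**2 ↦ 2·1·0·36 = 0
  Z**3 ↦ 1·1·1·216 = 216
Sum: F(8, 0, 6) = (1536) + (0) + (384) + (0) + (0) + (0) + (0) + (0) + (216) = 2136.
Reducing mod 11: 2136 ≡ 2 (mod 11).
Since F(a, b, c) ≡ 2 ≠ 0 (mod 11), P does NOT lie on the curve.


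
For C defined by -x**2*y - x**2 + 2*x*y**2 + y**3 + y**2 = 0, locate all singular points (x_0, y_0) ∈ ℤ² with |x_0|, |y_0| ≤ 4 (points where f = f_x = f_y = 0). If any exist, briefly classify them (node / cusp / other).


Singular points: {(0, 0)}; classification: node.

Compute partial derivatives:
  f_x = -2*x*y - 2*x + 2*y**2.
  f_y = -x**2 + 4*x*y + 3*y**2 + 2*y.
Scan x_0 ∈ {−4, ..., 4}. For each x_0, f_y(x_0, y) is a polynomial in y; find its integer roots y ∈ {−4, ..., 4}, then test f_x and f at those candidates.
  x = -4: f_y(-4, y) = 3*y**2 - 14*y - 16; no integer root y with |y| ≤ 4.
  x = -3: f_y(-3, y) = 3*y**2 - 10*y - 9; no integer root y with |y| ≤ 4.
  x = -2: f_y(-2, y) = 3*y**2 - 6*y - 4; no integer root y with |y| ≤ 4.
  x = -1: f_y(-1, y) = 3*y**2 - 2*y - 1; vanishes at y ∈ {1}. (-1, 1): f_x = 6 ≠ 0.
  x = 0: f_y(0, y) = 3*y**2 + 2*y; vanishes at y ∈ {0}. (0, 0): f_x = 0, f = 0 — SINGULAR.
  x = 1: f_y(1, y) = 3*y**2 + 6*y - 1; no integer root y with |y| ≤ 4.
  x = 2: f_y(2, y) = 3*y**2 + 10*y - 4; no integer root y with |y| ≤ 4.
  x = 3: f_y(3, y) = 3*y**2 + 14*y - 9; no integer root y with |y| ≤ 4.
  x = 4: f_y(4, y) = 3*y**2 + 18*y - 16; no integer root y with |y| ≤ 4.
Only singular point on the grid: (0, 0).
Classify: substitute x = 0 + u, y = 0 + v and expand: f = -u**2*v - u**2 + 2*u*v**2 + v**3 + v**2.
No constant or linear terms (consistent with a singular point). Quadratic part: -u**2 + v**2. Cubic part: -u**2*v + 2*u*v**2 + v**3.
The quadratic part v**2 - u**2 = (v − u)(v + u) splits into two distinct linear factors, so there are two distinct tangent lines y − 0 = ±(x − 0) — this is a node (ordinary double point).
Classification: node.


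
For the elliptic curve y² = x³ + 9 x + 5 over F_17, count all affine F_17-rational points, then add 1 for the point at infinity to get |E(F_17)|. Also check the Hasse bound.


Affine points = {(1, 7), (1, 10), (3, 5), (3, 12), (9, 4), (9, 13), (14, 6), (14, 11), (15, 8), (15, 9)}; affine count = 10; |E(F_17)| = 11.

Discriminant check: Δ ∝ 4a³ + 27b² = 4·9³ + 27·5² = 4·729 + 27·25 ≡ 4 (mod 17). Nonzero ⇒ E is nonsingular.
For each x ∈ F_17, compute rhs = x³ + 9·x + 5 mod 17, then count y ∈ F_17 with y² ≡ rhs.
  x = 0: rhs = 5, matching y values: none (0 points).
  x = 1: rhs = 15, matching y values: 7, 10 (2 points).
  x = 2: rhs = 14, matching y values: none (0 points).
  x = 3: rhs = 8, matching y values: 5, 12 (2 points).
  x = 4: rhs = 3, matching y values: none (0 points).
  x = 5: rhs = 5, matching y values: none (0 points).
  x = 6: rhs = 3, matching y values: none (0 points).
  x = 7: rhs = 3, matching y values: none (0 points).
  x = 8: rhs = 11, matching y values: none (0 points).
  x = 9: rhs = 16, matching y values: 4, 13 (2 points).
  x = 10: rhs = 7, matching y values: none (0 points).
  x = 11: rhs = 7, matching y values: none (0 points).
  x = 12: rhs = 5, matching y values: none (0 points).
  x = 13: rhs = 7, matching y values: none (0 points).
  x = 14: rhs = 2, matching y values: 6, 11 (2 points).
  x = 15: rhs = 13, matching y values: 8, 9 (2 points).
  x = 16: rhs = 12, matching y values: none (0 points).
Total affine count: 10.
Full point count |E(F_17)| = 10 + 1 = 11.
Hasse bound: |11 − (17+1)| = |-7| = 7 ≤ 2√17 ≈ 8.2462 ✓.


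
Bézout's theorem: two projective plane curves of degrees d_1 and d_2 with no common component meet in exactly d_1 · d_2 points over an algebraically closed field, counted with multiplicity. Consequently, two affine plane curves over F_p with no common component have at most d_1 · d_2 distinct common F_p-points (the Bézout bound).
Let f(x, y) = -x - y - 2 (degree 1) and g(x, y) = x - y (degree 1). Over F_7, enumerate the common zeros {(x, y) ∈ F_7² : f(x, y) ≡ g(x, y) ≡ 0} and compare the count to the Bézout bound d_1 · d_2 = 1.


Common zeros: {(6, 6)}; count = 1; Bézout bound = 1.

deg(f) = 1, deg(g) = 1, so Bézout bound = 1.
Scan x ∈ F_7. For each x, list the y ∈ F_7 with f(x, y) ≡ 0 and those with g(x, y) ≡ 0 (mod 7); the common zeros in that column are the intersection.
  x = 0: f ≡ 0 at y ∈ {5}; g ≡ 0 at y ∈ {0}; common: ∅.
  x = 1: f ≡ 0 at y ∈ {4}; g ≡ 0 at y ∈ {1}; common: ∅.
  x = 2: f ≡ 0 at y ∈ {3}; g ≡ 0 at y ∈ {2}; common: ∅.
  x = 3: f ≡ 0 at y ∈ {2}; g ≡ 0 at y ∈ {3}; common: ∅.
  x = 4: f ≡ 0 at y ∈ {1}; g ≡ 0 at y ∈ {4}; common: ∅.
  x = 5: f ≡ 0 at y ∈ {0}; g ≡ 0 at y ∈ {5}; common: ∅.
  x = 6: f ≡ 0 at y ∈ {6}; g ≡ 0 at y ∈ {6}; common: {6}.
Collecting: common zeros = {(6, 6)}, so the count is 1.
Comparison with the Bézout bound: 1 ≤ 1 = deg(f)·deg(g), as expected for curves with no common component (the bound is attained).


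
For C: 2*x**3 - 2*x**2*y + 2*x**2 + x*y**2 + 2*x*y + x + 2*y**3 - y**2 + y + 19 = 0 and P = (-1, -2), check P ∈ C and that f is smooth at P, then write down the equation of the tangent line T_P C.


Tangent line at P: -5*x + 29*y + 53 = 0.

Step 1: f(-1, -2) = 0, so P lies on C.
Step 2: partial derivatives
  f_x(x, y) = 6*x**2 - 4*x*y + 4*x + y**2 + 2*y + 1, f_y(x, y) = -2*x**2 + 2*x*y + 2*x + 6*y**2 - 2*y + 1.
  f_x(P) = -5, f_y(P) = 29 (gradient nonzero, so P is smooth).
Step 3: tangent line at P: -5·(x − -1) + 29·(y − -2) = 0.
Expanding: -5*x + 29*y + 53 = 0.


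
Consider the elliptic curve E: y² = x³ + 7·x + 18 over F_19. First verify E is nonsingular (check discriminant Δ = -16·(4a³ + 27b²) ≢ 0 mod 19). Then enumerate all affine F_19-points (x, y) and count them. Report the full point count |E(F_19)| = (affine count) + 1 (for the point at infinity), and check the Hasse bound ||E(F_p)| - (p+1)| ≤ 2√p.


Affine points = {(1, 8), (1, 11), (3, 3), (3, 16), (5, 8), (5, 11), (7, 7), (7, 12), (8, 4), (8, 15), (10, 9), (10, 10), (11, 1), (11, 18), (12, 5), (12, 14), (13, 8), (13, 11)}; affine count = 18; |E(F_19)| = 19.

Discriminant check: Δ ∝ 4a³ + 27b² = 4·7³ + 27·18² = 4·343 + 27·324 ≡ 12 (mod 19). Nonzero ⇒ E is nonsingular.
For each x ∈ F_19, compute rhs = x³ + 7·x + 18 mod 19, then count y ∈ F_19 with y² ≡ rhs.
  x = 0: rhs = 18, matching y values: none (0 points).
  x = 1: rhs = 7, matching y values: 8, 11 (2 points).
  x = 2: rhs = 2, matching y values: none (0 points).
  x = 3: rhs = 9, matching y values: 3, 16 (2 points).
  x = 4: rhs = 15, matching y values: none (0 points).
  x = 5: rhs = 7, matching y values: 8, 11 (2 points).
  x = 6: rhs = 10, matching y values: none (0 points).
  x = 7: rhs = 11, matching y values: 7, 12 (2 points).
  x = 8: rhs = 16, matching y values: 4, 15 (2 points).
  x = 9: rhs = 12, matching y values: none (0 points).
  x = 10: rhs = 5, matching y values: 9, 10 (2 points).
  x = 11: rhs = 1, matching y values: 1, 18 (2 points).
  x = 12: rhs = 6, matching y values: 5, 14 (2 points).
  x = 13: rhs = 7, matching y values: 8, 11 (2 points).
  x = 14: rhs = 10, matching y values: none (0 points).
  x = 15: rhs = 2, matching y values: none (0 points).
  x = 16: rhs = 8, matching y values: none (0 points).
  x = 17: rhs = 15, matching y values: none (0 points).
  x = 18: rhs = 10, matching y values: none (0 points).
Total affine count: 18.
Full point count |E(F_19)| = 18 + 1 = 19.
Hasse bound: |19 − (19+1)| = |-1| = 1 ≤ 2√19 ≈ 8.7178 ✓.


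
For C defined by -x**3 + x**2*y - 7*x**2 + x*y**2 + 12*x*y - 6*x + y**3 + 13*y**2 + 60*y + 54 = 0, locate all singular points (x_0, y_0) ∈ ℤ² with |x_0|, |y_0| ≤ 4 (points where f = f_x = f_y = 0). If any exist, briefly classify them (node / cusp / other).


Singular points: {(-3, -3)}; classification: node.

Compute partial derivatives:
  f_x = -3*x**2 + 2*x*y - 14*x + y**2 + 12*y - 6.
  f_y = x**2 + 2*x*y + 12*x + 3*y**2 + 26*y + 60.
Scan x_0 ∈ {−4, ..., 4}. For each x_0, f_y(x_0, y) is a polynomial in y; find its integer roots y ∈ {−4, ..., 4}, then test f_x and f at those candidates.
  x = -4: f_y(-4, y) = 3*y**2 + 18*y + 28; no integer root y with |y| ≤ 4.
  x = -3: f_y(-3, y) = 3*y**2 + 20*y + 33; vanishes at y ∈ {-3}. (-3, -3): f_x = 0, f = 0 — SINGULAR.
  x = -2: f_y(-2, y) = 3*y**2 + 22*y + 40; vanishes at y ∈ {-4}. (-2, -4): f_x = -6 ≠ 0.
  x = -1: f_y(-1, y) = 3*y**2 + 24*y + 49; no integer root y with |y| ≤ 4.
  x = 0: f_y(0, y) = 3*y**2 + 26*y + 60; no integer root y with |y| ≤ 4.
  x = 1: f_y(1, y) = 3*y**2 + 28*y + 73; no integer root y with |y| ≤ 4.
  x = 2: f_y(2, y) = 3*y**2 + 30*y + 88; no integer root y with |y| ≤ 4.
  x = 3: f_y(3, y) = 3*y**2 + 32*y + 105; no integer root y with |y| ≤ 4.
  x = 4: f_y(4, y) = 3*y**2 + 34*y + 124; no integer root y with |y| ≤ 4.
Only singular point on the grid: (-3, -3).
Classify: substitute x = -3 + u, y = -3 + v and expand: f = -u**3 + u**2*v - u**2 + u*v**2 + v**3 + v**2.
No constant or linear terms (consistent with a singular point). Quadratic part: -u**2 + v**2. Cubic part: -u**3 + u**2*v + u*v**2 + v**3.
The quadratic part v**2 - u**2 = (v − u)(v + u) splits into two distinct linear factors, so there are two distinct tangent lines y − -3 = ±(x − -3) — this is a node (ordinary double point).
Classification: node.
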